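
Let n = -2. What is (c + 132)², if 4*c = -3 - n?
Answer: 277729/16 ≈ 17358.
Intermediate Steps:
c = -¼ (c = (-3 - 1*(-2))/4 = (-3 + 2)/4 = (¼)*(-1) = -¼ ≈ -0.25000)
(c + 132)² = (-¼ + 132)² = (527/4)² = 277729/16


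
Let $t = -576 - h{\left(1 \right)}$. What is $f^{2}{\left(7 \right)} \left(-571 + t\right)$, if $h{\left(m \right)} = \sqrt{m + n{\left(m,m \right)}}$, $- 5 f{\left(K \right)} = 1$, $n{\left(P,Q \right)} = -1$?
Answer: $- \frac{1147}{25} \approx -45.88$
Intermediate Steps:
$f{\left(K \right)} = - \frac{1}{5}$ ($f{\left(K \right)} = \left(- \frac{1}{5}\right) 1 = - \frac{1}{5}$)
$h{\left(m \right)} = \sqrt{-1 + m}$ ($h{\left(m \right)} = \sqrt{m - 1} = \sqrt{-1 + m}$)
$t = -576$ ($t = -576 - \sqrt{-1 + 1} = -576 - \sqrt{0} = -576 - 0 = -576 + 0 = -576$)
$f^{2}{\left(7 \right)} \left(-571 + t\right) = \left(- \frac{1}{5}\right)^{2} \left(-571 - 576\right) = \frac{1}{25} \left(-1147\right) = - \frac{1147}{25}$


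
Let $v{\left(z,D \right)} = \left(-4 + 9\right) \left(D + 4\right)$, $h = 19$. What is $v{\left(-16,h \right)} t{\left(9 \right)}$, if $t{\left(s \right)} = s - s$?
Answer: $0$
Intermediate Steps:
$v{\left(z,D \right)} = 20 + 5 D$ ($v{\left(z,D \right)} = 5 \left(4 + D\right) = 20 + 5 D$)
$t{\left(s \right)} = 0$
$v{\left(-16,h \right)} t{\left(9 \right)} = \left(20 + 5 \cdot 19\right) 0 = \left(20 + 95\right) 0 = 115 \cdot 0 = 0$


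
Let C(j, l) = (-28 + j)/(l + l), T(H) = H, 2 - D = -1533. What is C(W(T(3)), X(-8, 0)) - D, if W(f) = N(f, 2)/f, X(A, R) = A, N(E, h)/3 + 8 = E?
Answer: -24527/16 ≈ -1532.9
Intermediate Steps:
D = 1535 (D = 2 - 1*(-1533) = 2 + 1533 = 1535)
N(E, h) = -24 + 3*E
W(f) = (-24 + 3*f)/f
C(j, l) = (-28 + j)/(2*l) (C(j, l) = (-28 + j)/((2*l)) = (-28 + j)*(1/(2*l)) = (-28 + j)/(2*l))
C(W(T(3)), X(-8, 0)) - D = (½)*(-28 + (3 - 24/3))/(-8) - 1*1535 = (½)*(-⅛)*(-28 + (3 - 24*⅓)) - 1535 = (½)*(-⅛)*(-28 + (3 - 8)) - 1535 = (½)*(-⅛)*(-28 - 5) - 1535 = (½)*(-⅛)*(-33) - 1535 = 33/16 - 1535 = -24527/16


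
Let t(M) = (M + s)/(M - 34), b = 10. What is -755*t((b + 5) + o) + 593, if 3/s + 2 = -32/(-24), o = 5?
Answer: 40009/28 ≈ 1428.9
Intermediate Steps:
s = -9/2 (s = 3/(-2 - 32/(-24)) = 3/(-2 - 32*(-1/24)) = 3/(-2 + 4/3) = 3/(-2/3) = 3*(-3/2) = -9/2 ≈ -4.5000)
t(M) = (-9/2 + M)/(-34 + M) (t(M) = (M - 9/2)/(M - 34) = (-9/2 + M)/(-34 + M))
-755*t((b + 5) + o) + 593 = -755*(-9/2 + ((10 + 5) + 5))/(-34 + ((10 + 5) + 5)) + 593 = -755*(-9/2 + (15 + 5))/(-34 + (15 + 5)) + 593 = -755*(-9/2 + 20)/(-34 + 20) + 593 = -755*31/((-14)*2) + 593 = -(-755)*31/(14*2) + 593 = -755*(-31/28) + 593 = 23405/28 + 593 = 40009/28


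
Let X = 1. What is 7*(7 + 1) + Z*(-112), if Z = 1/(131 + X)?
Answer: 1820/33 ≈ 55.151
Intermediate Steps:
Z = 1/132 (Z = 1/(131 + 1) = 1/132 ≈ 0.0075758)
7*(7 + 1) + Z*(-112) = 7*(7 + 1) + (1/132)*(-112) = 7*8 - 28/33 = 56 - 28/33 = 1820/33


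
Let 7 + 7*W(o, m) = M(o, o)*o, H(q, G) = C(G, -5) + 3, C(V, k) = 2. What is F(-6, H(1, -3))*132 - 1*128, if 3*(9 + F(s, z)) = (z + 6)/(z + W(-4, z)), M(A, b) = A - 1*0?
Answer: -1239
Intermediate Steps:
M(A, b) = A (M(A, b) = A + 0 = A)
H(q, G) = 5 (H(q, G) = 2 + 3 = 5)
W(o, m) = -1 + o²/7 (W(o, m) = -1 + (o*o)/7 = -1 + o²/7)
F(s, z) = -9 + (6 + z)/(3*(9/7 + z)) (F(s, z) = -9 + ((z + 6)/(z + (-1 + (⅐)*(-4)²)))/3 = -9 + ((6 + z)/(z + (-1 + (⅐)*16)))/3 = -9 + ((6 + z)/(z + (-1 + 16/7)))/3 = -9 + ((6 + z)/(z + 9/7))/3 = -9 + ((6 + z)/(9/7 + z))/3 = -9 + (6 + z)/(3*(9/7 + z)))
F(-6, H(1, -3))*132 - 1*128 = ((-201 - 182*5)/(3*(9 + 7*5)))*132 - 1*128 = ((-201 - 910)/(3*(9 + 35)))*132 - 128 = ((⅓)*(-1111)/44)*132 - 128 = ((⅓)*(1/44)*(-1111))*132 - 128 = -101/12*132 - 128 = -1111 - 128 = -1239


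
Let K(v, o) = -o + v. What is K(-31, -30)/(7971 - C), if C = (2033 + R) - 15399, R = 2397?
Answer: -1/18940 ≈ -5.2798e-5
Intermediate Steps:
C = -10969 (C = (2033 + 2397) - 15399 = 4430 - 15399 = -10969)
K(v, o) = v - o
K(-31, -30)/(7971 - C) = (-31 - 1*(-30))/(7971 - 1*(-10969)) = (-31 + 30)/(7971 + 10969) = -1/18940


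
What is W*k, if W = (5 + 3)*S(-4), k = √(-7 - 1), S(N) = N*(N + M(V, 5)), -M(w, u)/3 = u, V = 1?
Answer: 1216*I*√2 ≈ 1719.7*I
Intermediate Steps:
M(w, u) = -3*u
S(N) = N*(-15 + N) (S(N) = N*(N - 3*5) = N*(N - 15) = N*(-15 + N))
k = 2*I*√2 (k = √(-8) = 2*I*√2 ≈ 2.8284*I)
W = 608 (W = (5 + 3)*(-4*(-15 - 4)) = 8*(-4*(-19)) = 8*76 = 608)
W*k = 608*(2*I*√2) = 1216*I*√2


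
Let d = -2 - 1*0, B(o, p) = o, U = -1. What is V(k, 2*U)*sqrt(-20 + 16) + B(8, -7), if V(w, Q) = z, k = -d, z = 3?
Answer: 8 + 6*I ≈ 8.0 + 6.0*I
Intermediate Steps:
d = -2 (d = -2 + 0 = -2)
k = 2 (k = -1*(-2) = 2)
V(w, Q) = 3
V(k, 2*U)*sqrt(-20 + 16) + B(8, -7) = 3*sqrt(-20 + 16) + 8 = 3*sqrt(-4) + 8 = 3*(2*I) + 8 = 6*I + 8 = 8 + 6*I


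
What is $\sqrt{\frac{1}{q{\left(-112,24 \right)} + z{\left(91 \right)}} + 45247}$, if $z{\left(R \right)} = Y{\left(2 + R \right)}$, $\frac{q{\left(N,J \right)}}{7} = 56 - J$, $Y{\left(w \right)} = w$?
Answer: $\frac{30 \sqrt{5052029}}{317} \approx 212.71$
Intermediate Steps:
$q{\left(N,J \right)} = 392 - 7 J$ ($q{\left(N,J \right)} = 7 \left(56 - J\right) = 392 - 7 J$)
$z{\left(R \right)} = 2 + R$
$\sqrt{\frac{1}{q{\left(-112,24 \right)} + z{\left(91 \right)}} + 45247} = \sqrt{\frac{1}{\left(392 - 168\right) + \left(2 + 91\right)} + 45247} = \sqrt{\frac{1}{\left(392 - 168\right) + 93} + 45247} = \sqrt{\frac{1}{224 + 93} + 45247} = \sqrt{\frac{1}{317} + 45247} = \sqrt{\frac{14343300}{317}} = \frac{30 \sqrt{5052029}}{317}$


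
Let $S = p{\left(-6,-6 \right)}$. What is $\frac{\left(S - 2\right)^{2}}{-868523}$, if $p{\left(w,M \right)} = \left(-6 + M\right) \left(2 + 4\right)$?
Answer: $- \frac{5476}{868523} \approx -0.006305$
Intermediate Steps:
$p{\left(w,M \right)} = -36 + 6 M$ ($p{\left(w,M \right)} = \left(-6 + M\right) 6 = -36 + 6 M$)
$S = -72$ ($S = -36 + 6 \left(-6\right) = -36 - 36 = -72$)
$\frac{\left(S - 2\right)^{2}}{-868523} = \frac{\left(-72 - 2\right)^{2}}{-868523} = \left(-74\right)^{2} \left(- \frac{1}{868523}\right) = 5476 \left(- \frac{1}{868523}\right) = - \frac{5476}{868523}$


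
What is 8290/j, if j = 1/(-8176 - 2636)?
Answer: -89631480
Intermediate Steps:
j = -1/10812 (j = 1/(-10812) = -1/10812 ≈ -9.2490e-5)
8290/j = 8290/(-1/10812) = 8290*(-10812) = -89631480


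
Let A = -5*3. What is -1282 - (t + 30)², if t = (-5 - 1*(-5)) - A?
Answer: -3307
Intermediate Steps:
A = -15
t = 15 (t = (-5 - 1*(-5)) - 1*(-15) = (-5 + 5) + 15 = 0 + 15 = 15)
-1282 - (t + 30)² = -1282 - (15 + 30)² = -1282 - 1*45² = -1282 - 1*2025 = -1282 - 2025 = -3307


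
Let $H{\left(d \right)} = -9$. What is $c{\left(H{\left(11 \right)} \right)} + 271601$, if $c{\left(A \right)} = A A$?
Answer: $271682$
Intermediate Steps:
$c{\left(A \right)} = A^{2}$
$c{\left(H{\left(11 \right)} \right)} + 271601 = \left(-9\right)^{2} + 271601 = 81 + 271601 = 271682$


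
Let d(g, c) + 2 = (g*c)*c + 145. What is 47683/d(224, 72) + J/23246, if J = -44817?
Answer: -50940187285/26996951314 ≈ -1.8869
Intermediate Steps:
d(g, c) = 143 + g*c**2 (d(g, c) = -2 + ((g*c)*c + 145) = -2 + ((c*g)*c + 145) = -2 + (g*c**2 + 145) = -2 + (145 + g*c**2) = 143 + g*c**2)
47683/d(224, 72) + J/23246 = 47683/(143 + 224*72**2) - 44817/23246 = 47683/(143 + 224*5184) - 44817*1/23246 = 47683/(143 + 1161216) - 44817/23246 = 47683/1161359 - 44817/23246 = -50940187285/26996951314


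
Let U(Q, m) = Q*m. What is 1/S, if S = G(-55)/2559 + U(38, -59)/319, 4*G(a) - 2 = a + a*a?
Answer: -816321/5500261 ≈ -0.14841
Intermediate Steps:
G(a) = 1/2 + a/4 + a**2/4 (G(a) = 1/2 + (a + a*a)/4 = 1/2 + (a + a**2)/4 = 1/2 + (a/4 + a**2/4) = 1/2 + a/4 + a**2/4)
S = -5500261/816321 (S = (1/2 + (1/4)*(-55) + (1/4)*(-55)**2)/2559 + (38*(-59))/319 = (1/2 - 55/4 + (1/4)*3025)*(1/2559) - 2242*1/319 = (1/2 - 55/4 + 3025/4)*(1/2559) - 2242/319 = 743*(1/2559) - 2242/319 = 743/2559 - 2242/319 = -5500261/816321 ≈ -6.7379)
1/S = 1/(-5500261/816321) = -816321/5500261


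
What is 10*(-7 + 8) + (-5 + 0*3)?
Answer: 5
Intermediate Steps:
10*(-7 + 8) + (-5 + 0*3) = 10*1 + (-5 + 0) = 10 - 5 = 5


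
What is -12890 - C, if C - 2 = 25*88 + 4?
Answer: -15096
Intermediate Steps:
C = 2206 (C = 2 + (25*88 + 4) = 2 + (2200 + 4) = 2 + 2204 = 2206)
-12890 - C = -12890 - 1*2206 = -12890 - 2206 = -15096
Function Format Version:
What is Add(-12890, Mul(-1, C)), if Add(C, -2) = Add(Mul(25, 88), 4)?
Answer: -15096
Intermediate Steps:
C = 2206 (C = Add(2, Add(Mul(25, 88), 4)) = Add(2, Add(2200, 4)) = Add(2, 2204) = 2206)
Add(-12890, Mul(-1, C)) = Add(-12890, Mul(-1, 2206)) = Add(-12890, -2206) = -15096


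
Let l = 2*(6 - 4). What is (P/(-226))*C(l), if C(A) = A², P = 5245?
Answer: -41960/113 ≈ -371.33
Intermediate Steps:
l = 4 (l = 2*2 = 4)
(P/(-226))*C(l) = (5245/(-226))*4² = (5245*(-1/226))*16 = -5245/226*16 = -41960/113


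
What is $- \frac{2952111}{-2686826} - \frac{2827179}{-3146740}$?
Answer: $\frac{8442831905997}{4227371423620} \approx 1.9972$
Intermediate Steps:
$- \frac{2952111}{-2686826} - \frac{2827179}{-3146740} = \left(-2952111\right) \left(- \frac{1}{2686826}\right) - - \frac{2827179}{3146740} = \frac{2952111}{2686826} + \frac{2827179}{3146740} = \frac{8442831905997}{4227371423620}$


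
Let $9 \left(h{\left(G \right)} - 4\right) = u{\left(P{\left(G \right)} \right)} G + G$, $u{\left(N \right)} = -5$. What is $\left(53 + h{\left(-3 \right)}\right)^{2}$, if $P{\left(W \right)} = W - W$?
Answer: $\frac{30625}{9} \approx 3402.8$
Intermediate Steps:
$P{\left(W \right)} = 0$
$h{\left(G \right)} = 4 - \frac{4 G}{9}$ ($h{\left(G \right)} = 4 + \frac{- 5 G + G}{9} = 4 + \frac{\left(-4\right) G}{9} = 4 - \frac{4 G}{9}$)
$\left(53 + h{\left(-3 \right)}\right)^{2} = \left(53 + \left(4 - - \frac{4}{3}\right)\right)^{2} = \left(53 + \left(4 + \frac{4}{3}\right)\right)^{2} = \left(53 + \frac{16}{3}\right)^{2} = \left(\frac{175}{3}\right)^{2} = \frac{30625}{9}$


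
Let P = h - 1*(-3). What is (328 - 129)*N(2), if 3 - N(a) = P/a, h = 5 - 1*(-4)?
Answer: -597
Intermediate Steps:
h = 9 (h = 5 + 4 = 9)
P = 12 (P = 9 - 1*(-3) = 9 + 3 = 12)
N(a) = 3 - 12/a
(328 - 129)*N(2) = (328 - 129)*(3 - 12/2) = 199*(3 - 12*1/2) = 199*(3 - 6) = 199*(-3) = -597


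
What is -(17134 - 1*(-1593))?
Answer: -18727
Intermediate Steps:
-(17134 - 1*(-1593)) = -(17134 + 1593) = -1*18727 = -18727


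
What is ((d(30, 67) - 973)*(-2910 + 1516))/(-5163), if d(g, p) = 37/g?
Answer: -20319641/77445 ≈ -262.38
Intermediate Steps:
((d(30, 67) - 973)*(-2910 + 1516))/(-5163) = ((37/30 - 973)*(-2910 + 1516))/(-5163) = ((37*(1/30) - 973)*(-1394))*(-1/5163) = ((37/30 - 973)*(-1394))*(-1/5163) = -29153/30*(-1394)*(-1/5163) = (20319641/15)*(-1/5163) = -20319641/77445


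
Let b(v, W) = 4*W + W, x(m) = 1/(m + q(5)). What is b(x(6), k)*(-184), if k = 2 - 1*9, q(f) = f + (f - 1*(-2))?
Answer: 6440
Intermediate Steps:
q(f) = 2 + 2*f (q(f) = f + (f + 2) = f + (2 + f) = 2 + 2*f)
x(m) = 1/(12 + m) (x(m) = 1/(m + (2 + 2*5)) = 1/(m + (2 + 10)) = 1/(m + 12) = 1/(12 + m))
k = -7 (k = 2 - 9 = -7)
b(v, W) = 5*W
b(x(6), k)*(-184) = (5*(-7))*(-184) = -35*(-184) = 6440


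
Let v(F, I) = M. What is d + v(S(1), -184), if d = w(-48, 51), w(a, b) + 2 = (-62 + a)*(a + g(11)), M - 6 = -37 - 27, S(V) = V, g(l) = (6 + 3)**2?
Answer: -3690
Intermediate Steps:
g(l) = 81 (g(l) = 9**2 = 81)
M = -58 (M = 6 + (-37 - 27) = 6 - 64 = -58)
v(F, I) = -58
w(a, b) = -2 + (-62 + a)*(81 + a) (w(a, b) = -2 + (-62 + a)*(a + 81) = -2 + (-62 + a)*(81 + a))
d = -3632 (d = -5024 + (-48)**2 + 19*(-48) = -5024 + 2304 - 912 = -3632)
d + v(S(1), -184) = -3632 - 58 = -3690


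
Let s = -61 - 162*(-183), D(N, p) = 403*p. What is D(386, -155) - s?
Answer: -92050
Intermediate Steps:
s = 29585 (s = -61 + 29646 = 29585)
D(386, -155) - s = 403*(-155) - 1*29585 = -62465 - 29585 = -92050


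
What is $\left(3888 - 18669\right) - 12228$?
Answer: $-27009$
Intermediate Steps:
$\left(3888 - 18669\right) - 12228 = -14781 - 12228 = -27009$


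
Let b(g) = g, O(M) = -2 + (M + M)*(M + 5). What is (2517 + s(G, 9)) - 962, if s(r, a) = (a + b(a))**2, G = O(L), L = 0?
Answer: 1879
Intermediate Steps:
O(M) = -2 + 2*M*(5 + M) (O(M) = -2 + (2*M)*(5 + M) = -2 + 2*M*(5 + M))
G = -2 (G = -2 + 2*0**2 + 10*0 = -2 + 2*0 + 0 = -2 + 0 + 0 = -2)
s(r, a) = 4*a**2 (s(r, a) = (a + a)**2 = (2*a)**2 = 4*a**2)
(2517 + s(G, 9)) - 962 = (2517 + 4*9**2) - 962 = (2517 + 4*81) - 962 = (2517 + 324) - 962 = 2841 - 962 = 1879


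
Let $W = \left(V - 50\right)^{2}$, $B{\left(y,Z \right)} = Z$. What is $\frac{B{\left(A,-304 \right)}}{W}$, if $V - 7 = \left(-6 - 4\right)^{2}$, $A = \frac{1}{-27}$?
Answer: $- \frac{16}{171} \approx -0.093567$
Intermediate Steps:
$A = - \frac{1}{27} \approx -0.037037$
$V = 107$ ($V = 7 + \left(-6 - 4\right)^{2} = 7 + \left(-10\right)^{2} = 7 + 100 = 107$)
$W = 3249$ ($W = \left(107 - 50\right)^{2} = 57^{2} = 3249$)
$\frac{B{\left(A,-304 \right)}}{W} = - \frac{304}{3249} = \left(-304\right) \frac{1}{3249} = - \frac{16}{171}$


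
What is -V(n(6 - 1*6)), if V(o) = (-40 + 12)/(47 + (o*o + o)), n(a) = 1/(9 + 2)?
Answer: 3388/5699 ≈ 0.59449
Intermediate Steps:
n(a) = 1/11
V(o) = -28/(47 + o + o**2) (V(o) = -28/(47 + (o**2 + o)) = -28/(47 + (o + o**2)) = -28/(47 + o + o**2))
-V(n(6 - 1*6)) = -(-28)/(47 + 1/11 + (1/11)**2) = -(-28)/(47 + 1/11 + 1/121) = -(-28)/5699/121 = -(-28)*121/5699 = -1*(-3388/5699) = 3388/5699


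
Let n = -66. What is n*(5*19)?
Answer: -6270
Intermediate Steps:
n*(5*19) = -330*19 = -66*95 = -6270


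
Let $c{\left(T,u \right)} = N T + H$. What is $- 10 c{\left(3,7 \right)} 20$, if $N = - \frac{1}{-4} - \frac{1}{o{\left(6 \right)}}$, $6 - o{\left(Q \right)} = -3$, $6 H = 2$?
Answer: $-150$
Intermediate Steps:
$H = \frac{1}{3}$ ($H = \frac{1}{6} \cdot 2 = \frac{1}{3} \approx 0.33333$)
$o{\left(Q \right)} = 9$ ($o{\left(Q \right)} = 6 - -3 = 6 + 3 = 9$)
$N = \frac{5}{36}$ ($N = - \frac{1}{-4} - \frac{1}{9} = \left(-1\right) \left(- \frac{1}{4}\right) - \frac{1}{9} = \frac{1}{4} - \frac{1}{9} = \frac{5}{36} \approx 0.13889$)
$c{\left(T,u \right)} = \frac{1}{3} + \frac{5 T}{36}$ ($c{\left(T,u \right)} = \frac{5 T}{36} + \frac{1}{3} = \frac{1}{3} + \frac{5 T}{36}$)
$- 10 c{\left(3,7 \right)} 20 = - 10 \left(\frac{1}{3} + \frac{5}{36} \cdot 3\right) 20 = - 10 \left(\frac{1}{3} + \frac{5}{12}\right) 20 = \left(-10\right) \frac{3}{4} \cdot 20 = \left(- \frac{15}{2}\right) 20 = -150$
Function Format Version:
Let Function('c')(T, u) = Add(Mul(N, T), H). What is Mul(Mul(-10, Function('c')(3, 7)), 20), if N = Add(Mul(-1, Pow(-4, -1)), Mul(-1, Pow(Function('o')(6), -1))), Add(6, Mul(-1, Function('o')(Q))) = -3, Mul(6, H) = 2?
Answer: -150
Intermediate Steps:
H = Rational(1, 3) (H = Mul(Rational(1, 6), 2) = Rational(1, 3) ≈ 0.33333)
Function('o')(Q) = 9 (Function('o')(Q) = Add(6, Mul(-1, -3)) = Add(6, 3) = 9)
N = Rational(5, 36) (N = Add(Mul(-1, Pow(-4, -1)), Mul(-1, Pow(9, -1))) = Add(Mul(-1, Rational(-1, 4)), Mul(-1, Rational(1, 9))) = Add(Rational(1, 4), Rational(-1, 9)) = Rational(5, 36) ≈ 0.13889)
Function('c')(T, u) = Add(Rational(1, 3), Mul(Rational(5, 36), T)) (Function('c')(T, u) = Add(Mul(Rational(5, 36), T), Rational(1, 3)) = Add(Rational(1, 3), Mul(Rational(5, 36), T)))
Mul(Mul(-10, Function('c')(3, 7)), 20) = Mul(Mul(-10, Add(Rational(1, 3), Mul(Rational(5, 36), 3))), 20) = Mul(Mul(-10, Add(Rational(1, 3), Rational(5, 12))), 20) = Mul(Mul(-10, Rational(3, 4)), 20) = Mul(Rational(-15, 2), 20) = -150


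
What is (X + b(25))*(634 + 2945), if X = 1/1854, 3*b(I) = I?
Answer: 18433043/618 ≈ 29827.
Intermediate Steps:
b(I) = I/3
X = 1/1854 ≈ 0.00053937
(X + b(25))*(634 + 2945) = (1/1854 + (⅓)*25)*(634 + 2945) = (1/1854 + 25/3)*3579 = (15451/1854)*3579 = 18433043/618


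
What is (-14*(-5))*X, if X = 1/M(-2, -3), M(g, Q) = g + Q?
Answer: -14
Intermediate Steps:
M(g, Q) = Q + g
X = -⅕ (X = 1/(-3 - 2) = 1/(-5) = -⅕ ≈ -0.20000)
(-14*(-5))*X = -14*(-5)*(-⅕) = 70*(-⅕) = -14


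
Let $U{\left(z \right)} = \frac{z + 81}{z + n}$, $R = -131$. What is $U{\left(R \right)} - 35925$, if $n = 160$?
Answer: $- \frac{1041875}{29} \approx -35927.0$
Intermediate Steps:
$U{\left(z \right)} = \frac{81 + z}{160 + z}$ ($U{\left(z \right)} = \frac{z + 81}{z + 160} = \frac{81 + z}{160 + z}$)
$U{\left(R \right)} - 35925 = \frac{81 - 131}{160 - 131} - 35925 = \frac{1}{29} \left(-50\right) - 35925 = - \frac{50}{29} - 35925 = - \frac{1041875}{29}$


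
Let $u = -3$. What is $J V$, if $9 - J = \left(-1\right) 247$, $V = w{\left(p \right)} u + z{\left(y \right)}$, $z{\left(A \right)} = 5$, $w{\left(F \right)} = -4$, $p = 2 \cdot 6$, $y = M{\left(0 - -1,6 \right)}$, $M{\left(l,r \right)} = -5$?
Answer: $4352$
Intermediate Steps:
$y = -5$
$p = 12$
$V = 17$ ($V = \left(-4\right) \left(-3\right) + 5 = 12 + 5 = 17$)
$J = 256$ ($J = 9 - \left(-1\right) 247 = 9 - -247 = 9 + 247 = 256$)
$J V = 256 \cdot 17 = 4352$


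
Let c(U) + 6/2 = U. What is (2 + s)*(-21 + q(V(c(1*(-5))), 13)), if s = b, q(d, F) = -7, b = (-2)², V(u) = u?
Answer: -168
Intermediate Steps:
c(U) = -3 + U
b = 4
s = 4
(2 + s)*(-21 + q(V(c(1*(-5))), 13)) = (2 + 4)*(-21 - 7) = 6*(-28) = -168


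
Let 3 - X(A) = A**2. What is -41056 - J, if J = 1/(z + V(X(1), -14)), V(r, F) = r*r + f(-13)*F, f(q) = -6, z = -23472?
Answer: -960053503/23384 ≈ -41056.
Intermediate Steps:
X(A) = 3 - A**2
V(r, F) = r**2 - 6*F (V(r, F) = r*r - 6*F = r**2 - 6*F)
J = -1/23384 (J = 1/(-23472 + ((3 - 1*1**2)**2 - 6*(-14))) = 1/(-23472 + ((3 - 1*1)**2 + 84)) = 1/(-23472 + ((3 - 1)**2 + 84)) = 1/(-23472 + (2**2 + 84)) = 1/(-23472 + (4 + 84)) = 1/(-23472 + 88) = 1/(-23384) = -1/23384 ≈ -4.2764e-5)
-41056 - J = -41056 - 1*(-1/23384) = -41056 + 1/23384 = -960053503/23384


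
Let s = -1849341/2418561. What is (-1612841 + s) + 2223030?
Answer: 491925822896/806187 ≈ 6.1019e+5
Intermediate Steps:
s = -616447/806187 (s = -1849341*1/2418561 = -616447/806187 ≈ -0.76465)
(-1612841 + s) + 2223030 = (-1612841 - 616447/806187) + 2223030 = -1300252063714/806187 + 2223030 = 491925822896/806187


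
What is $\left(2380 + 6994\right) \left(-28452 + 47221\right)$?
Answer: $175940606$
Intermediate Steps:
$\left(2380 + 6994\right) \left(-28452 + 47221\right) = 9374 \cdot 18769 = 175940606$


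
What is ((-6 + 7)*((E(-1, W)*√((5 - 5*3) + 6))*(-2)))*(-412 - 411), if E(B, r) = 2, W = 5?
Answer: 6584*I ≈ 6584.0*I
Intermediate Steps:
((-6 + 7)*((E(-1, W)*√((5 - 5*3) + 6))*(-2)))*(-412 - 411) = ((-6 + 7)*((2*√((5 - 5*3) + 6))*(-2)))*(-412 - 411) = (1*((2*√((5 - 15) + 6))*(-2)))*(-823) = (1*((2*√(-10 + 6))*(-2)))*(-823) = (1*((2*√(-4))*(-2)))*(-823) = (1*((2*(2*I))*(-2)))*(-823) = (1*((4*I)*(-2)))*(-823) = (1*(-8*I))*(-823) = -8*I*(-823) = 6584*I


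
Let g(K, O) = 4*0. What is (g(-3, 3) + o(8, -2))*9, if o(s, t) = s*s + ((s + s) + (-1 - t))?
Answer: 729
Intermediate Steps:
g(K, O) = 0
o(s, t) = -1 + s**2 - t + 2*s (o(s, t) = s**2 + (2*s + (-1 - t)) = s**2 + (-1 - t + 2*s) = -1 + s**2 - t + 2*s)
(g(-3, 3) + o(8, -2))*9 = (0 + (-1 + 8**2 - 1*(-2) + 2*8))*9 = (0 + (-1 + 64 + 2 + 16))*9 = (0 + 81)*9 = 81*9 = 729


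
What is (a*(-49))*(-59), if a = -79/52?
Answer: -228389/52 ≈ -4392.1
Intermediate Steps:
a = -79/52 (a = -79*1/52 = -79/52 ≈ -1.5192)
(a*(-49))*(-59) = -79/52*(-49)*(-59) = (3871/52)*(-59) = -228389/52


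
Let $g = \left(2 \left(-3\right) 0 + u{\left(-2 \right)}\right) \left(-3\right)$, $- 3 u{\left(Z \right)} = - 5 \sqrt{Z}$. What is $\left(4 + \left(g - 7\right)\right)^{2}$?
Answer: $-41 + 30 i \sqrt{2} \approx -41.0 + 42.426 i$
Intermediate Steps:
$u{\left(Z \right)} = \frac{5 \sqrt{Z}}{3}$ ($u{\left(Z \right)} = - \frac{\left(-5\right) \sqrt{Z}}{3} = \frac{5 \sqrt{Z}}{3}$)
$g = - 5 i \sqrt{2}$ ($g = \left(2 \left(-3\right) 0 + \frac{5 \sqrt{-2}}{3}\right) \left(-3\right) = \left(\left(-6\right) 0 + \frac{5 i \sqrt{2}}{3}\right) \left(-3\right) = \left(0 + \frac{5 i \sqrt{2}}{3}\right) \left(-3\right) = \frac{5 i \sqrt{2}}{3} \left(-3\right) = - 5 i \sqrt{2} \approx - 7.0711 i$)
$\left(4 + \left(g - 7\right)\right)^{2} = \left(4 - \left(7 + 5 i \sqrt{2}\right)\right)^{2} = \left(-3 - 5 i \sqrt{2}\right)^{2}$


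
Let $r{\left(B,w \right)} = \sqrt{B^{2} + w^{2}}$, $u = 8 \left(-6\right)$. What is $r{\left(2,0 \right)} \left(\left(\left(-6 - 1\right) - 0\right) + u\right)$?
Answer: $-110$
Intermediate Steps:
$u = -48$
$r{\left(2,0 \right)} \left(\left(\left(-6 - 1\right) - 0\right) + u\right) = \sqrt{2^{2} + 0^{2}} \left(\left(\left(-6 - 1\right) - 0\right) - 48\right) = \sqrt{4 + 0} \left(\left(-7 + 0\right) - 48\right) = \sqrt{4} \left(-7 - 48\right) = 2 \left(-55\right) = -110$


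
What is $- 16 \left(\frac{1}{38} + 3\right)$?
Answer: $- \frac{920}{19} \approx -48.421$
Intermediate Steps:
$- 16 \left(\frac{1}{38} + 3\right) = \left(-16\right) \frac{115}{38} = - \frac{920}{19}$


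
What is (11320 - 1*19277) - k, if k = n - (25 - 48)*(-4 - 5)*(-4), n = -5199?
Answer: -3586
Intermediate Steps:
k = -4371 (k = -5199 - (25 - 48)*(-4 - 5)*(-4) = -5199 - (-23)*(-9*(-4)) = -5199 - (-23)*36 = -5199 - 1*(-828) = -5199 + 828 = -4371)
(11320 - 1*19277) - k = (11320 - 1*19277) - 1*(-4371) = (11320 - 19277) + 4371 = -7957 + 4371 = -3586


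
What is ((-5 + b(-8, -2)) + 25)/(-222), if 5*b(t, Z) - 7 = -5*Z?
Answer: -39/370 ≈ -0.10541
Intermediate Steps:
b(t, Z) = 7/5 - Z (b(t, Z) = 7/5 + (-5*Z)/5 = 7/5 - Z)
((-5 + b(-8, -2)) + 25)/(-222) = ((-5 + (7/5 - 1*(-2))) + 25)/(-222) = ((-5 + (7/5 + 2)) + 25)*(-1/222) = ((-5 + 17/5) + 25)*(-1/222) = (-8/5 + 25)*(-1/222) = (117/5)*(-1/222) = -39/370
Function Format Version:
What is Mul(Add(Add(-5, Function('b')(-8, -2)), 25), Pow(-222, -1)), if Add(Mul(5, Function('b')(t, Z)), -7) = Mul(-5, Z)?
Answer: Rational(-39, 370) ≈ -0.10541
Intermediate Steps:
Function('b')(t, Z) = Add(Rational(7, 5), Mul(-1, Z)) (Function('b')(t, Z) = Add(Rational(7, 5), Mul(Rational(1, 5), Mul(-5, Z))) = Add(Rational(7, 5), Mul(-1, Z)))
Mul(Add(Add(-5, Function('b')(-8, -2)), 25), Pow(-222, -1)) = Mul(Add(Add(-5, Add(Rational(7, 5), Mul(-1, -2))), 25), Pow(-222, -1)) = Mul(Add(Add(-5, Add(Rational(7, 5), 2)), 25), Rational(-1, 222)) = Mul(Add(Add(-5, Rational(17, 5)), 25), Rational(-1, 222)) = Mul(Add(Rational(-8, 5), 25), Rational(-1, 222)) = Mul(Rational(117, 5), Rational(-1, 222)) = Rational(-39, 370)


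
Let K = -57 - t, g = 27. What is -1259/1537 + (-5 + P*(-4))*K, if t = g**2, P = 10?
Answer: 54362431/1537 ≈ 35369.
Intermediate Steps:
t = 729 (t = 27**2 = 729)
K = -786 (K = -57 - 1*729 = -57 - 729 = -786)
-1259/1537 + (-5 + P*(-4))*K = -1259/1537 + (-5 + 10*(-4))*(-786) = -1259*1/1537 + (-5 - 40)*(-786) = -1259/1537 - 45*(-786) = -1259/1537 + 35370 = 54362431/1537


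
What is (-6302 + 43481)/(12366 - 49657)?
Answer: -37179/37291 ≈ -0.99700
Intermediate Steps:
(-6302 + 43481)/(12366 - 49657) = 37179/(-37291) = 37179*(-1/37291) = -37179/37291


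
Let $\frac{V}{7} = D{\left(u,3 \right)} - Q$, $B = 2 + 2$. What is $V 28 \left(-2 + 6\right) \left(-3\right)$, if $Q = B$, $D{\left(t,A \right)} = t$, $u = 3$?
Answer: $2352$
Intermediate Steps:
$B = 4$
$Q = 4$
$V = -7$ ($V = 7 \left(3 - 4\right) = 7 \left(-1\right) = -7$)
$V 28 \left(-2 + 6\right) \left(-3\right) = \left(-7\right) 28 \left(-2 + 6\right) \left(-3\right) = - 196 \cdot 4 \left(-3\right) = \left(-196\right) \left(-12\right) = 2352$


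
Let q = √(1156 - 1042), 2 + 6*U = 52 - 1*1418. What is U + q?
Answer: -228 + √114 ≈ -217.32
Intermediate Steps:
U = -228 (U = -⅓ + (52 - 1*1418)/6 = -⅓ + (52 - 1418)/6 = -⅓ + (⅙)*(-1366) = -⅓ - 683/3 = -228)
q = √114 ≈ 10.677
U + q = -228 + √114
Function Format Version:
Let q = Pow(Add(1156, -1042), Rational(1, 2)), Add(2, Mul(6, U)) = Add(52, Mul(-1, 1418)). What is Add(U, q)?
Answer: Add(-228, Pow(114, Rational(1, 2))) ≈ -217.32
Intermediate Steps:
U = -228 (U = Add(Rational(-1, 3), Mul(Rational(1, 6), Add(52, Mul(-1, 1418)))) = Add(Rational(-1, 3), Mul(Rational(1, 6), Add(52, -1418))) = Add(Rational(-1, 3), Mul(Rational(1, 6), -1366)) = Add(Rational(-1, 3), Rational(-683, 3)) = -228)
q = Pow(114, Rational(1, 2)) ≈ 10.677
Add(U, q) = Add(-228, Pow(114, Rational(1, 2)))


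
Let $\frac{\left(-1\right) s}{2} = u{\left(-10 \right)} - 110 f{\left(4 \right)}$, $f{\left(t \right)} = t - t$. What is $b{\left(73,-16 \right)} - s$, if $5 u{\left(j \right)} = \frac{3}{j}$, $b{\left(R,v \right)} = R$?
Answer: $\frac{1822}{25} \approx 72.88$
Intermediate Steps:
$u{\left(j \right)} = \frac{3}{5 j}$ ($u{\left(j \right)} = \frac{3 \frac{1}{j}}{5} = \frac{3}{5 j}$)
$f{\left(t \right)} = 0$
$s = \frac{3}{25}$ ($s = - 2 \left(\frac{3}{5 \left(-10\right)} - 0\right) = - 2 \left(\frac{3}{5} \left(- \frac{1}{10}\right) + 0\right) = - 2 \left(- \frac{3}{50} + 0\right) = \left(-2\right) \left(- \frac{3}{50}\right) = \frac{3}{25} \approx 0.12$)
$b{\left(73,-16 \right)} - s = 73 - \frac{3}{25} = \frac{1822}{25}$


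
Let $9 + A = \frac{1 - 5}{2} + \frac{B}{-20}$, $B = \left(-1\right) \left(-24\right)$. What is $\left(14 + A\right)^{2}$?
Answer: $\frac{81}{25} \approx 3.24$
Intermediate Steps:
$B = 24$
$A = - \frac{61}{5}$ ($A = -9 + \left(\frac{1 - 5}{2} + \frac{24}{-20}\right) = -9 + \left(\left(1 - 5\right) \frac{1}{2} + 24 \left(- \frac{1}{20}\right)\right) = -9 - \frac{16}{5} = - \frac{61}{5} \approx -12.2$)
$\left(14 + A\right)^{2} = \left(14 - \frac{61}{5}\right)^{2} = \left(\frac{9}{5}\right)^{2} = \frac{81}{25}$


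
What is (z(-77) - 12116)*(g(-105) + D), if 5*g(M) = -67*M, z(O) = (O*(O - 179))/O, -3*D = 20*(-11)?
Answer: -18314684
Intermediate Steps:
D = 220/3 (D = -20*(-11)/3 = -⅓*(-220) = 220/3 ≈ 73.333)
z(O) = -179 + O (z(O) = (O*(-179 + O))/O = -179 + O)
g(M) = -67*M/5 (g(M) = (-67*M)/5 = -67*M/5)
(z(-77) - 12116)*(g(-105) + D) = ((-179 - 77) - 12116)*(-67/5*(-105) + 220/3) = (-256 - 12116)*(1407 + 220/3) = -12372*4441/3 = -18314684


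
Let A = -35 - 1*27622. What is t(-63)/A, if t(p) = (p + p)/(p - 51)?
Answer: -1/25023 ≈ -3.9963e-5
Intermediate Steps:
t(p) = 2*p/(-51 + p) (t(p) = (2*p)/(-51 + p) = 2*p/(-51 + p))
A = -27657 (A = -35 - 27622 = -27657)
t(-63)/A = (2*(-63)/(-51 - 63))/(-27657) = (2*(-63)/(-114))*(-1/27657) = (2*(-63)*(-1/114))*(-1/27657) = (21/19)*(-1/27657) = -1/25023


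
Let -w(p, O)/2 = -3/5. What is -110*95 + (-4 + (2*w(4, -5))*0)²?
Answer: -10434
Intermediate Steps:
w(p, O) = 6/5 (w(p, O) = -(-6)/5 = -2*(-⅗) = 6/5)
-110*95 + (-4 + (2*w(4, -5))*0)² = -110*95 + (-4 + (2*(6/5))*0)² = -10450 + (-4 + (12/5)*0)² = -10450 + (-4 + 0)² = -10450 + (-4)² = -10450 + 16 = -10434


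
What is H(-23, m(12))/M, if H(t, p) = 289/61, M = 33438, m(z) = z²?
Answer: 289/2039718 ≈ 0.00014169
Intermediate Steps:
H(t, p) = 289/61 (H(t, p) = 289*(1/61) = 289/61)
H(-23, m(12))/M = (289/61)/33438 = (289/61)*(1/33438) = 289/2039718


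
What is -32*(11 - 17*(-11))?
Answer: -6336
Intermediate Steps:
-32*(11 - 17*(-11)) = -32*(11 + 187) = -32*198 = -6336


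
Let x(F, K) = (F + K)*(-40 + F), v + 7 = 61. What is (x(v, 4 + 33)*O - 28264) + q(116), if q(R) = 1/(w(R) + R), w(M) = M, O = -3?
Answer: -7443951/232 ≈ -32086.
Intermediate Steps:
v = 54 (v = -7 + 61 = 54)
x(F, K) = (-40 + F)*(F + K)
q(R) = 1/(2*R) (q(R) = 1/(R + R) = 1/(2*R))
(x(v, 4 + 33)*O - 28264) + q(116) = ((54² - 40*54 - 40*(4 + 33) + 54*(4 + 33))*(-3) - 28264) + (½)/116 = ((2916 - 2160 - 40*37 + 54*37)*(-3) - 28264) + (½)*(1/116) = ((2916 - 2160 - 1480 + 1998)*(-3) - 28264) + 1/232 = (1274*(-3) - 28264) + 1/232 = (-3822 - 28264) + 1/232 = -32086 + 1/232 = -7443951/232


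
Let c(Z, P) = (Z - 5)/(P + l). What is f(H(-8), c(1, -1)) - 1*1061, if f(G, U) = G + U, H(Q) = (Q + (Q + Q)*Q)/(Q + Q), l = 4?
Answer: -6419/6 ≈ -1069.8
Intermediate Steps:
c(Z, P) = (-5 + Z)/(4 + P) (c(Z, P) = (Z - 5)/(P + 4) = (-5 + Z)/(4 + P))
H(Q) = (Q + 2*Q**2)/(2*Q) (H(Q) = (Q + (2*Q)*Q)/((2*Q)) = (Q + 2*Q**2)*(1/(2*Q)) = (Q + 2*Q**2)/(2*Q))
f(H(-8), c(1, -1)) - 1*1061 = ((1/2 - 8) + (-5 + 1)/(4 - 1)) - 1*1061 = (-15/2 - 4/3) - 1061 = -53/6 - 1061 = -6419/6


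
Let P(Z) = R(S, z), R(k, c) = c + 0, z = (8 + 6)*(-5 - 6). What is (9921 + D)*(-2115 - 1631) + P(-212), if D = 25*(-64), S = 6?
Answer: -31170620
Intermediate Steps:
D = -1600
z = -154 (z = 14*(-11) = -154)
R(k, c) = c
P(Z) = -154
(9921 + D)*(-2115 - 1631) + P(-212) = (9921 - 1600)*(-2115 - 1631) - 154 = 8321*(-3746) - 154 = -31170466 - 154 = -31170620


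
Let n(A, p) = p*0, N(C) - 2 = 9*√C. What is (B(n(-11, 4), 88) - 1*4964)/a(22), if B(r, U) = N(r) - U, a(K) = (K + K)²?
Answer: -2525/968 ≈ -2.6085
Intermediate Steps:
N(C) = 2 + 9*√C
a(K) = 4*K² (a(K) = (2*K)² = 4*K²)
n(A, p) = 0
B(r, U) = 2 - U + 9*√r (B(r, U) = (2 + 9*√r) - U = 2 - U + 9*√r)
(B(n(-11, 4), 88) - 1*4964)/a(22) = ((2 - 1*88 + 9*√0) - 1*4964)/((4*22²)) = ((2 - 88 + 9*0) - 4964)/((4*484)) = ((2 - 88 + 0) - 4964)/1936 = (-86 - 4964)*(1/1936) = -5050*1/1936 = -2525/968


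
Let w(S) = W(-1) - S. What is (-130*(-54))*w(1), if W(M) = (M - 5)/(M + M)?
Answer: 14040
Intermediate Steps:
W(M) = (-5 + M)/(2*M) (W(M) = (-5 + M)/((2*M)) = (-5 + M)*(1/(2*M)) = (-5 + M)/(2*M))
w(S) = 3 - S (w(S) = (1/2)*(-5 - 1)/(-1) - S = (1/2)*(-1)*(-6) - S = 3 - S)
(-130*(-54))*w(1) = (-130*(-54))*(3 - 1*1) = 7020*(3 - 1) = 7020*2 = 14040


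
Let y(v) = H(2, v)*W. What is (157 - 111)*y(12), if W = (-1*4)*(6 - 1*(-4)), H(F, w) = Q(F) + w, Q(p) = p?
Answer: -25760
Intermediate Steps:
H(F, w) = F + w
W = -40 (W = -4*(6 + 4) = -4*10 = -40)
y(v) = -80 - 40*v (y(v) = (2 + v)*(-40) = -80 - 40*v)
(157 - 111)*y(12) = (157 - 111)*(-80 - 40*12) = 46*(-80 - 480) = 46*(-560) = -25760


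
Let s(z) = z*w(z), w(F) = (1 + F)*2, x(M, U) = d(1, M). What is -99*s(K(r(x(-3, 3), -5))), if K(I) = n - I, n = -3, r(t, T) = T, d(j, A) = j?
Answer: -1188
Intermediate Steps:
x(M, U) = 1
w(F) = 2 + 2*F
K(I) = -3 - I
s(z) = z*(2 + 2*z)
-99*s(K(r(x(-3, 3), -5))) = -198*(-3 - 1*(-5))*(1 + (-3 - 1*(-5))) = -198*(-3 + 5)*(1 + (-3 + 5)) = -198*2*(1 + 2) = -198*2*3 = -99*12 = -1188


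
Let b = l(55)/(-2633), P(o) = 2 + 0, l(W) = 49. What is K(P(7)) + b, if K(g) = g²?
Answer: 10483/2633 ≈ 3.9814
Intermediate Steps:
P(o) = 2
b = -49/2633 (b = 49/(-2633) = 49*(-1/2633) = -49/2633 ≈ -0.018610)
K(P(7)) + b = 2² - 49/2633 = 4 - 49/2633 = 10483/2633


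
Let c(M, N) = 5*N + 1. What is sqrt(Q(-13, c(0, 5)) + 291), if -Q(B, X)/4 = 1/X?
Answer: sqrt(49153)/13 ≈ 17.054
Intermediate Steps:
c(M, N) = 1 + 5*N
Q(B, X) = -4/X
sqrt(Q(-13, c(0, 5)) + 291) = sqrt(-4/(1 + 5*5) + 291) = sqrt(-4/(1 + 25) + 291) = sqrt(-4/26 + 291) = sqrt(-4*1/26 + 291) = sqrt(-2/13 + 291) = sqrt(3781/13) = sqrt(49153)/13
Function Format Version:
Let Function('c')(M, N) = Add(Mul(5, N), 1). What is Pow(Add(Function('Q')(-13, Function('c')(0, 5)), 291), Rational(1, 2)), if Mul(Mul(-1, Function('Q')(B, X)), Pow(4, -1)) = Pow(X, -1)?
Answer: Mul(Rational(1, 13), Pow(49153, Rational(1, 2))) ≈ 17.054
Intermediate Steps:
Function('c')(M, N) = Add(1, Mul(5, N))
Function('Q')(B, X) = Mul(-4, Pow(X, -1))
Pow(Add(Function('Q')(-13, Function('c')(0, 5)), 291), Rational(1, 2)) = Pow(Add(Mul(-4, Pow(Add(1, Mul(5, 5)), -1)), 291), Rational(1, 2)) = Pow(Add(Mul(-4, Pow(Add(1, 25), -1)), 291), Rational(1, 2)) = Pow(Add(Mul(-4, Pow(26, -1)), 291), Rational(1, 2)) = Pow(Add(Mul(-4, Rational(1, 26)), 291), Rational(1, 2)) = Pow(Add(Rational(-2, 13), 291), Rational(1, 2)) = Pow(Rational(3781, 13), Rational(1, 2)) = Mul(Rational(1, 13), Pow(49153, Rational(1, 2)))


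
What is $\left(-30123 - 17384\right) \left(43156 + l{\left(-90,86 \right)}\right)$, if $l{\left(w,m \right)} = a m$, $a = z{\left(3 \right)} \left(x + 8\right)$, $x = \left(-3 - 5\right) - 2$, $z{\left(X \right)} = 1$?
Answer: $-2042040888$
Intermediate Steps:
$x = -10$ ($x = -8 - 2 = -10$)
$a = -2$ ($a = 1 \left(-10 + 8\right) = 1 \left(-2\right) = -2$)
$l{\left(w,m \right)} = - 2 m$
$\left(-30123 - 17384\right) \left(43156 + l{\left(-90,86 \right)}\right) = \left(-30123 - 17384\right) \left(43156 - 172\right) = - 47507 \left(43156 - 172\right) = \left(-47507\right) 42984 = -2042040888$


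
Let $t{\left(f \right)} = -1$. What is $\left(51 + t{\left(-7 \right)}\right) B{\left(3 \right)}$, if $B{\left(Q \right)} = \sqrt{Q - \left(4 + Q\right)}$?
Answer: $100 i \approx 100.0 i$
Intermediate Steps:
$B{\left(Q \right)} = 2 i$ ($B{\left(Q \right)} = \sqrt{-4} = 2 i$)
$\left(51 + t{\left(-7 \right)}\right) B{\left(3 \right)} = \left(51 - 1\right) 2 i = 50 \cdot 2 i = 100 i$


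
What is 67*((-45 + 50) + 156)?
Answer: 10787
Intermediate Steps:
67*((-45 + 50) + 156) = 67*(5 + 156) = 67*161 = 10787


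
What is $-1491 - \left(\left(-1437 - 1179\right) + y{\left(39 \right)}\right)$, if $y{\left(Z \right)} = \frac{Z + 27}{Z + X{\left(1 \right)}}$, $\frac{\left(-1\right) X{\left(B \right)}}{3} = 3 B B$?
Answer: $\frac{5614}{5} \approx 1122.8$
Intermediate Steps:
$X{\left(B \right)} = - 9 B^{2}$ ($X{\left(B \right)} = - 3 \cdot 3 B B = - 3 \cdot 3 B^{2} = - 9 B^{2}$)
$y{\left(Z \right)} = \frac{27 + Z}{-9 + Z}$ ($y{\left(Z \right)} = \frac{Z + 27}{Z - 9 \cdot 1^{2}} = \frac{27 + Z}{Z - 9} = \frac{27 + Z}{-9 + Z}$)
$-1491 - \left(\left(-1437 - 1179\right) + y{\left(39 \right)}\right) = -1491 - \left(\left(-1437 - 1179\right) + \frac{27 + 39}{-9 + 39}\right) = -1491 - \left(-2616 + \frac{1}{30} \cdot 66\right) = -1491 - \left(-2616 + \frac{11}{5}\right) = -1491 - - \frac{13069}{5} = -1491 + \frac{13069}{5} = \frac{5614}{5}$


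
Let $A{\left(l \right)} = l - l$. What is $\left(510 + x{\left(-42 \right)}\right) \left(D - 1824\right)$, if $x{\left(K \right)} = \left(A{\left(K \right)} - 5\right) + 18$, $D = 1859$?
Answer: $18305$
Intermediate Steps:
$A{\left(l \right)} = 0$
$x{\left(K \right)} = 13$ ($x{\left(K \right)} = \left(0 - 5\right) + 18 = -5 + 18 = 13$)
$\left(510 + x{\left(-42 \right)}\right) \left(D - 1824\right) = \left(510 + 13\right) \left(1859 - 1824\right) = 523 \cdot 35 = 18305$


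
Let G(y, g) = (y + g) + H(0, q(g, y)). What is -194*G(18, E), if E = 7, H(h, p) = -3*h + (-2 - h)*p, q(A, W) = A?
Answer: -2134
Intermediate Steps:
H(h, p) = -3*h + p*(-2 - h)
G(y, g) = y - g (G(y, g) = (y + g) + (-3*0 - 2*g - 1*0*g) = (g + y) + (0 - 2*g + 0) = (g + y) - 2*g = y - g)
-194*G(18, E) = -194*(18 - 1*7) = -194*(18 - 7) = -194*11 = -2134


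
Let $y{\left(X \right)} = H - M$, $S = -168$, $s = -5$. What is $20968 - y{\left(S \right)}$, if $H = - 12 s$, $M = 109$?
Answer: $21017$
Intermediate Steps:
$H = 60$ ($H = \left(-12\right) \left(-5\right) = 60$)
$y{\left(X \right)} = -49$ ($y{\left(X \right)} = 60 - 109 = -49$)
$20968 - y{\left(S \right)} = 20968 - -49 = 20968 + 49 = 21017$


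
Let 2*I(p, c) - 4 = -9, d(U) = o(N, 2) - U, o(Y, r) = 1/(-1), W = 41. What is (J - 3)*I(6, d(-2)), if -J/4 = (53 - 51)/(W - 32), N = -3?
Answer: 175/18 ≈ 9.7222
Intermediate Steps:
o(Y, r) = -1
d(U) = -1 - U
I(p, c) = -5/2 (I(p, c) = 2 + (½)*(-9) = 2 - 9/2 = -5/2)
J = -8/9 (J = -4*(53 - 51)/(41 - 32) = -8/9 ≈ -0.88889)
(J - 3)*I(6, d(-2)) = (-8/9 - 3)*(-5/2) = -35/9*(-5/2) = 175/18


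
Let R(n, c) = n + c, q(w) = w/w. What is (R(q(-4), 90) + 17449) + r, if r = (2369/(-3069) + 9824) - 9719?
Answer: 54150136/3069 ≈ 17644.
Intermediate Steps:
q(w) = 1
R(n, c) = c + n
r = 319876/3069 (r = (2369*(-1/3069) + 9824) - 9719 = (-2369/3069 + 9824) - 9719 = 30147487/3069 - 9719 = 319876/3069 ≈ 104.23)
(R(q(-4), 90) + 17449) + r = ((90 + 1) + 17449) + 319876/3069 = (91 + 17449) + 319876/3069 = 17540 + 319876/3069 = 54150136/3069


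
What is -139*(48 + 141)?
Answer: -26271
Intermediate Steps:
-139*(48 + 141) = -139*189 = -26271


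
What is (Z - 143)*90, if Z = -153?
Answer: -26640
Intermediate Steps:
(Z - 143)*90 = (-153 - 143)*90 = -296*90 = -26640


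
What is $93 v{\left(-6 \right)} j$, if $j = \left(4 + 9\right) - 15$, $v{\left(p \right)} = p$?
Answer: $1116$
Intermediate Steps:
$j = -2$ ($j = 13 - 15 = -2$)
$93 v{\left(-6 \right)} j = 93 \left(-6\right) \left(-2\right) = \left(-558\right) \left(-2\right) = 1116$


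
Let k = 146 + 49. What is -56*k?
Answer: -10920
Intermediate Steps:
k = 195
-56*k = -56*195 = -10920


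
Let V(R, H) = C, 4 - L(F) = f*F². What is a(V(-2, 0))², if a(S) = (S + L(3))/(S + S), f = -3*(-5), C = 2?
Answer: 16641/16 ≈ 1040.1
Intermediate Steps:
f = 15
L(F) = 4 - 15*F²
V(R, H) = 2
a(S) = (-131 + S)/(2*S) (a(S) = (S + (4 - 15*3²))/(S + S) = (S + (4 - 15*9))/((2*S)) = (S + (4 - 135))*(1/(2*S)) = (S - 131)*(1/(2*S)) = (-131 + S)*(1/(2*S)) = (-131 + S)/(2*S))
a(V(-2, 0))² = ((½)*(-131 + 2)/2)² = ((½)*(½)*(-129))² = (-129/4)² = 16641/16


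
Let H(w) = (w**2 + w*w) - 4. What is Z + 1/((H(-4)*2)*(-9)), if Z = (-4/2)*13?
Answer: -13105/504 ≈ -26.002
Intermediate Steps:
H(w) = -4 + 2*w**2 (H(w) = (w**2 + w**2) - 4 = 2*w**2 - 4 = -4 + 2*w**2)
Z = -26 (Z = ((1/2)*(-4))*13 = -2*13 = -26)
Z + 1/((H(-4)*2)*(-9)) = -26 + 1/(((-4 + 2*(-4)**2)*2)*(-9)) = -26 + 1/(((-4 + 2*16)*2)*(-9)) = -26 + 1/(((-4 + 32)*2)*(-9)) = -26 + 1/((28*2)*(-9)) = -26 + 1/(56*(-9)) = -26 + 1/(-504) = -26 - 1/504 = -13105/504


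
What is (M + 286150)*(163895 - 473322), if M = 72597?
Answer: -111006007969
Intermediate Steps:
(M + 286150)*(163895 - 473322) = (72597 + 286150)*(163895 - 473322) = 358747*(-309427) = -111006007969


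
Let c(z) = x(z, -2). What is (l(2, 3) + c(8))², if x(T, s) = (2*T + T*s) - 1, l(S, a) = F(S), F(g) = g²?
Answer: 9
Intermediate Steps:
l(S, a) = S²
x(T, s) = -1 + 2*T + T*s
c(z) = -1 (c(z) = -1 + 2*z + z*(-2) = -1 + 2*z - 2*z = -1)
(l(2, 3) + c(8))² = (2² - 1)² = (4 - 1)² = 3² = 9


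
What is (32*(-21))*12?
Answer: -8064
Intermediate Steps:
(32*(-21))*12 = -672*12 = -8064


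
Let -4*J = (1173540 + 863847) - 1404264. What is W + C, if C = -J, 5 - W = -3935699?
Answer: 16375939/4 ≈ 4.0940e+6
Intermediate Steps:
W = 3935704 (W = 5 - 1*(-3935699) = 5 + 3935699 = 3935704)
J = -633123/4 (J = -((1173540 + 863847) - 1404264)/4 = -(2037387 - 1404264)/4 = -¼*633123 = -633123/4 ≈ -1.5828e+5)
C = 633123/4 (C = -1*(-633123/4) = 633123/4 ≈ 1.5828e+5)
W + C = 3935704 + 633123/4 = 16375939/4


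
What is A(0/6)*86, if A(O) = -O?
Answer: 0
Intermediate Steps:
A(0/6)*86 = -0/6*86 = -1*0*86 = 0*86 = 0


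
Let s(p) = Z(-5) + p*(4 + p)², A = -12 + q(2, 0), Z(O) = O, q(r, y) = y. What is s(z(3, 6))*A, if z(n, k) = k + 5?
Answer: -29640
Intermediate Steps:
z(n, k) = 5 + k
A = -12 (A = -12 + 0 = -12)
s(p) = -5 + p*(4 + p)²
s(z(3, 6))*A = (-5 + (5 + 6)*(4 + (5 + 6))²)*(-12) = (-5 + 11*(4 + 11)²)*(-12) = (-5 + 11*15²)*(-12) = (-5 + 11*225)*(-12) = (-5 + 2475)*(-12) = 2470*(-12) = -29640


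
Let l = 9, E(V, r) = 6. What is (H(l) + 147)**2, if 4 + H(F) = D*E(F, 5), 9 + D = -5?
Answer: 3481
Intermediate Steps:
D = -14 (D = -9 - 5 = -14)
H(F) = -88 (H(F) = -4 - 14*6 = -4 - 84 = -88)
(H(l) + 147)**2 = (-88 + 147)**2 = 59**2 = 3481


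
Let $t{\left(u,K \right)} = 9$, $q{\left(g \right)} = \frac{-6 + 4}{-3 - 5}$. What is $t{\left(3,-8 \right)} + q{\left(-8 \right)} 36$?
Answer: $18$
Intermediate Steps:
$q{\left(g \right)} = \frac{1}{4}$ ($q{\left(g \right)} = - \frac{2}{-8} = \left(-2\right) \left(- \frac{1}{8}\right) = \frac{1}{4}$)
$t{\left(3,-8 \right)} + q{\left(-8 \right)} 36 = 9 + \frac{1}{4} \cdot 36 = 9 + 9 = 18$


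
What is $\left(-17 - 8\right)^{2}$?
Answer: $625$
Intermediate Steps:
$\left(-17 - 8\right)^{2} = \left(-25\right)^{2} = 625$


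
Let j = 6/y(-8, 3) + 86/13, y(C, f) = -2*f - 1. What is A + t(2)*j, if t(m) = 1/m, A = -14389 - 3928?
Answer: -1666585/91 ≈ -18314.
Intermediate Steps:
y(C, f) = -1 - 2*f
A = -18317
j = 524/91 (j = 6/(-1 - 2*3) + 86/13 = 6/(-1 - 6) + 86*(1/13) = 6/(-7) + 86/13 = 6*(-⅐) + 86/13 = -6/7 + 86/13 = 524/91 ≈ 5.7582)
A + t(2)*j = -18317 + (524/91)/2 = -18317 + (½)*(524/91) = -18317 + 262/91 = -1666585/91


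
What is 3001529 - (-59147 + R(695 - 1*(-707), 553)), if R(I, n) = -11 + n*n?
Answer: 2754878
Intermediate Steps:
R(I, n) = -11 + n**2
3001529 - (-59147 + R(695 - 1*(-707), 553)) = 3001529 - (-59147 + (-11 + 553**2)) = 3001529 - (-59147 + (-11 + 305809)) = 3001529 - (-59147 + 305798) = 3001529 - 1*246651 = 3001529 - 246651 = 2754878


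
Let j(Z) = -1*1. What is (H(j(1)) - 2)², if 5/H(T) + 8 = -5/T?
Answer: 121/9 ≈ 13.444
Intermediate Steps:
j(Z) = -1
H(T) = 5/(-8 - 5/T)
(H(j(1)) - 2)² = (-5*(-1)/(5 + 8*(-1)) - 2)² = (-5*(-1)/(5 - 8) - 2)² = (-5*(-1)/(-3) - 2)² = (-5*(-1)*(-⅓) - 2)² = (-5/3 - 2)² = (-11/3)² = 121/9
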